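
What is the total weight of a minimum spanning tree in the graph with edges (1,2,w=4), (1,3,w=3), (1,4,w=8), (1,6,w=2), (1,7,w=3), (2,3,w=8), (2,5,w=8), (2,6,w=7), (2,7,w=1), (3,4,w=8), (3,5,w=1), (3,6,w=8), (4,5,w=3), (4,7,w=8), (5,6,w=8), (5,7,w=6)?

Apply Kruskal's algorithm (sort edges by weight, add if no cycle):

Sorted edges by weight:
  (2,7) w=1
  (3,5) w=1
  (1,6) w=2
  (1,3) w=3
  (1,7) w=3
  (4,5) w=3
  (1,2) w=4
  (5,7) w=6
  (2,6) w=7
  (1,4) w=8
  (2,5) w=8
  (2,3) w=8
  (3,4) w=8
  (3,6) w=8
  (4,7) w=8
  (5,6) w=8

Add edge (2,7) w=1 -- no cycle. Running total: 1
Add edge (3,5) w=1 -- no cycle. Running total: 2
Add edge (1,6) w=2 -- no cycle. Running total: 4
Add edge (1,3) w=3 -- no cycle. Running total: 7
Add edge (1,7) w=3 -- no cycle. Running total: 10
Add edge (4,5) w=3 -- no cycle. Running total: 13

MST edges: (2,7,w=1), (3,5,w=1), (1,6,w=2), (1,3,w=3), (1,7,w=3), (4,5,w=3)
Total MST weight: 1 + 1 + 2 + 3 + 3 + 3 = 13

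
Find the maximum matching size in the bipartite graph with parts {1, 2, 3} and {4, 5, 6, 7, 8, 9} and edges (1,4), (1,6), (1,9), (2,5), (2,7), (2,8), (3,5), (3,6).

Step 1: List the neighbors of each left vertex:
  1: 4, 6, 9
  2: 5, 7, 8
  3: 5, 6

Step 2: Greedily match left vertices, then look for augmenting paths:
  Match 1 -- 4
  Match 2 -- 5
  Match 3 -- 6
  No augmenting path remains.

Step 3: Verify this is maximum:
  Matching size 3 = min(|L|, |R|) = min(3, 6), which is an upper bound, so this matching is maximum.

Maximum matching: {(1,4), (2,5), (3,6)}
Size: 3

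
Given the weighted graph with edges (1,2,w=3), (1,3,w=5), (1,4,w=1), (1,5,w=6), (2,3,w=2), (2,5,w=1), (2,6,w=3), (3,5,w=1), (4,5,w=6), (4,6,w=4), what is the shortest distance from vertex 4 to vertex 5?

Step 1: Build adjacency list with weights:
  1: 2(w=3), 3(w=5), 4(w=1), 5(w=6)
  2: 1(w=3), 3(w=2), 5(w=1), 6(w=3)
  3: 1(w=5), 2(w=2), 5(w=1)
  4: 1(w=1), 5(w=6), 6(w=4)
  5: 1(w=6), 2(w=1), 3(w=1), 4(w=6)
  6: 2(w=3), 4(w=4)

Step 2: Apply Dijkstra's algorithm from vertex 4:
  Visit vertex 4 (distance=0)
    Update dist[1] = 1
    Update dist[5] = 6
    Update dist[6] = 4
  Visit vertex 1 (distance=1)
    Update dist[2] = 4
    Update dist[3] = 6
  Visit vertex 2 (distance=4)
    Update dist[5] = 5
  Visit vertex 6 (distance=4)
  Visit vertex 5 (distance=5)

Step 3: Shortest path: 4 -> 1 -> 2 -> 5
Total weight: 1 + 3 + 1 = 5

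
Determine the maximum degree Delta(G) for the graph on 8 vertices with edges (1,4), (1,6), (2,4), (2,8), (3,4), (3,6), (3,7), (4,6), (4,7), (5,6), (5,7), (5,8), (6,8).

Step 1: Count edges incident to each vertex:
  deg(1) = 2 (neighbors: 4, 6)
  deg(2) = 2 (neighbors: 4, 8)
  deg(3) = 3 (neighbors: 4, 6, 7)
  deg(4) = 5 (neighbors: 1, 2, 3, 6, 7)
  deg(5) = 3 (neighbors: 6, 7, 8)
  deg(6) = 5 (neighbors: 1, 3, 4, 5, 8)
  deg(7) = 3 (neighbors: 3, 4, 5)
  deg(8) = 3 (neighbors: 2, 5, 6)

Step 2: Find maximum:
  max(2, 2, 3, 5, 3, 5, 3, 3) = 5 (vertex 4)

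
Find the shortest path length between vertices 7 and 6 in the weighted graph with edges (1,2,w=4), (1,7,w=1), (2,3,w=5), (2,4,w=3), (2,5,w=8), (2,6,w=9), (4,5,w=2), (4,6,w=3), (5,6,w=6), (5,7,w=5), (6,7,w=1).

Step 1: Build adjacency list with weights:
  1: 2(w=4), 7(w=1)
  2: 1(w=4), 3(w=5), 4(w=3), 5(w=8), 6(w=9)
  3: 2(w=5)
  4: 2(w=3), 5(w=2), 6(w=3)
  5: 2(w=8), 4(w=2), 6(w=6), 7(w=5)
  6: 2(w=9), 4(w=3), 5(w=6), 7(w=1)
  7: 1(w=1), 5(w=5), 6(w=1)

Step 2: Apply Dijkstra's algorithm from vertex 7:
  Visit vertex 7 (distance=0)
    Update dist[1] = 1
    Update dist[5] = 5
    Update dist[6] = 1
  Visit vertex 1 (distance=1)
    Update dist[2] = 5
  Visit vertex 6 (distance=1)
    Update dist[4] = 4

Step 3: Shortest path: 7 -> 6
Total weight: 1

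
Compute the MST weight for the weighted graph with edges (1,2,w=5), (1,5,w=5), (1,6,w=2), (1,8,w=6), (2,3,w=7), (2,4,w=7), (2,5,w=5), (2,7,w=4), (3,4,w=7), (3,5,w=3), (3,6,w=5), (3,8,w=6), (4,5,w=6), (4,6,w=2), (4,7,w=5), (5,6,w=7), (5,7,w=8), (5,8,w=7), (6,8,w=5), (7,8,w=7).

Apply Kruskal's algorithm (sort edges by weight, add if no cycle):

Sorted edges by weight:
  (1,6) w=2
  (4,6) w=2
  (3,5) w=3
  (2,7) w=4
  (1,5) w=5
  (1,2) w=5
  (2,5) w=5
  (3,6) w=5
  (4,7) w=5
  (6,8) w=5
  (1,8) w=6
  (3,8) w=6
  (4,5) w=6
  (2,4) w=7
  (2,3) w=7
  (3,4) w=7
  (5,6) w=7
  (5,8) w=7
  (7,8) w=7
  (5,7) w=8

Add edge (1,6) w=2 -- no cycle. Running total: 2
Add edge (4,6) w=2 -- no cycle. Running total: 4
Add edge (3,5) w=3 -- no cycle. Running total: 7
Add edge (2,7) w=4 -- no cycle. Running total: 11
Add edge (1,5) w=5 -- no cycle. Running total: 16
Add edge (1,2) w=5 -- no cycle. Running total: 21
Skip edge (2,5) w=5 -- would create cycle
Skip edge (3,6) w=5 -- would create cycle
Skip edge (4,7) w=5 -- would create cycle
Add edge (6,8) w=5 -- no cycle. Running total: 26

MST edges: (1,6,w=2), (4,6,w=2), (3,5,w=3), (2,7,w=4), (1,5,w=5), (1,2,w=5), (6,8,w=5)
Total MST weight: 2 + 2 + 3 + 4 + 5 + 5 + 5 = 26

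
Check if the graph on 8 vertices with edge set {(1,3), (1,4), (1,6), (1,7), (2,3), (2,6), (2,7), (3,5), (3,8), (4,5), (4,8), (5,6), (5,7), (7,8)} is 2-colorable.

Step 1: Attempt 2-coloring using BFS:
  Start at vertex 1, assign color 0
  Color vertex 3 with color 1 (neighbor of 1)
  Color vertex 4 with color 1 (neighbor of 1)
  Color vertex 6 with color 1 (neighbor of 1)
  Color vertex 7 with color 1 (neighbor of 1)
  Color vertex 2 with color 0 (neighbor of 3)
  Color vertex 5 with color 0 (neighbor of 3)
  Color vertex 8 with color 0 (neighbor of 3)

Step 2: 2-coloring succeeded. No conflicts found.
  Set A (color 0): {1, 2, 5, 8}
  Set B (color 1): {3, 4, 6, 7}

The graph is bipartite with partition {1, 2, 5, 8}, {3, 4, 6, 7}.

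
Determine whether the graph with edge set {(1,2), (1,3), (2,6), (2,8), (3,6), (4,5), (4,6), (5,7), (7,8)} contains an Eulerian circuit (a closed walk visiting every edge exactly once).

Step 1: Find the degree of each vertex:
  deg(1) = 2
  deg(2) = 3
  deg(3) = 2
  deg(4) = 2
  deg(5) = 2
  deg(6) = 3
  deg(7) = 2
  deg(8) = 2

Step 2: Count vertices with odd degree:
  Odd-degree vertices: 2, 6 (2 total)

Step 3: Apply Euler's theorem:
  - Eulerian circuit exists iff graph is connected and all vertices have even degree
  - Eulerian path exists iff graph is connected and has 0 or 2 odd-degree vertices

Graph is connected with exactly 2 odd-degree vertices (2, 6).
Eulerian path exists (starting and ending at the odd-degree vertices), but no Eulerian circuit.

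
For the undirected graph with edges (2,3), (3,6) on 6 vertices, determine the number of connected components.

Step 1: Build adjacency list from edges:
  1: (none)
  2: 3
  3: 2, 6
  4: (none)
  5: (none)
  6: 3

Step 2: Run BFS/DFS from vertex 1:
  Visited: {1}
  Reached 1 of 6 vertices

Step 3: Only 1 of 6 vertices reached. Graph is disconnected.
Connected components: {1}, {2, 3, 6}, {4}, {5}
Number of connected components: 4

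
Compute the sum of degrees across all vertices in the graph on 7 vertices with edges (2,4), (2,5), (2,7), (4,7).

Step 1: Count edges incident to each vertex:
  deg(1) = 0 (neighbors: none)
  deg(2) = 3 (neighbors: 4, 5, 7)
  deg(3) = 0 (neighbors: none)
  deg(4) = 2 (neighbors: 2, 7)
  deg(5) = 1 (neighbors: 2)
  deg(6) = 0 (neighbors: none)
  deg(7) = 2 (neighbors: 2, 4)

Step 2: Sum all degrees:
  0 + 3 + 0 + 2 + 1 + 0 + 2 = 8

Verification: sum of degrees = 2 * |E| = 2 * 4 = 8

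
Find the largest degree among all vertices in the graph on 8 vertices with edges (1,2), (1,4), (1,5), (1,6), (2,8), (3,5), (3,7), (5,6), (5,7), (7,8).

Step 1: Count edges incident to each vertex:
  deg(1) = 4 (neighbors: 2, 4, 5, 6)
  deg(2) = 2 (neighbors: 1, 8)
  deg(3) = 2 (neighbors: 5, 7)
  deg(4) = 1 (neighbors: 1)
  deg(5) = 4 (neighbors: 1, 3, 6, 7)
  deg(6) = 2 (neighbors: 1, 5)
  deg(7) = 3 (neighbors: 3, 5, 8)
  deg(8) = 2 (neighbors: 2, 7)

Step 2: Find maximum:
  max(4, 2, 2, 1, 4, 2, 3, 2) = 4 (vertex 1)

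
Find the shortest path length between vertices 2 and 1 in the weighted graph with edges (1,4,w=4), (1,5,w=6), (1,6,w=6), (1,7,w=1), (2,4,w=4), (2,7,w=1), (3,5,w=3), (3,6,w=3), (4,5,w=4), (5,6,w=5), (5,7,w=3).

Step 1: Build adjacency list with weights:
  1: 4(w=4), 5(w=6), 6(w=6), 7(w=1)
  2: 4(w=4), 7(w=1)
  3: 5(w=3), 6(w=3)
  4: 1(w=4), 2(w=4), 5(w=4)
  5: 1(w=6), 3(w=3), 4(w=4), 6(w=5), 7(w=3)
  6: 1(w=6), 3(w=3), 5(w=5)
  7: 1(w=1), 2(w=1), 5(w=3)

Step 2: Apply Dijkstra's algorithm from vertex 2:
  Visit vertex 2 (distance=0)
    Update dist[4] = 4
    Update dist[7] = 1
  Visit vertex 7 (distance=1)
    Update dist[1] = 2
    Update dist[5] = 4
  Visit vertex 1 (distance=2)
    Update dist[6] = 8

Step 3: Shortest path: 2 -> 7 -> 1
Total weight: 1 + 1 = 2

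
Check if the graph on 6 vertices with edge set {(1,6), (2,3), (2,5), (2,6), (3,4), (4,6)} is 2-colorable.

Step 1: Attempt 2-coloring using BFS:
  Start at vertex 1, assign color 0
  Color vertex 6 with color 1 (neighbor of 1)
  Color vertex 2 with color 0 (neighbor of 6)
  Color vertex 4 with color 0 (neighbor of 6)
  Color vertex 3 with color 1 (neighbor of 2)
  Color vertex 5 with color 1 (neighbor of 2)

Step 2: 2-coloring succeeded. No conflicts found.
  Set A (color 0): {1, 2, 4}
  Set B (color 1): {3, 5, 6}

The graph is bipartite with partition {1, 2, 4}, {3, 5, 6}.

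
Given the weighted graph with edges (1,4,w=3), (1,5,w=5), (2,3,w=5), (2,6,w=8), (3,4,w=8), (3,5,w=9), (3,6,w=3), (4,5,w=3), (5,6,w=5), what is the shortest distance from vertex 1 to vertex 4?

Step 1: Build adjacency list with weights:
  1: 4(w=3), 5(w=5)
  2: 3(w=5), 6(w=8)
  3: 2(w=5), 4(w=8), 5(w=9), 6(w=3)
  4: 1(w=3), 3(w=8), 5(w=3)
  5: 1(w=5), 3(w=9), 4(w=3), 6(w=5)
  6: 2(w=8), 3(w=3), 5(w=5)

Step 2: Apply Dijkstra's algorithm from vertex 1:
  Visit vertex 1 (distance=0)
    Update dist[4] = 3
    Update dist[5] = 5
  Visit vertex 4 (distance=3)
    Update dist[3] = 11

Step 3: Shortest path: 1 -> 4
Total weight: 3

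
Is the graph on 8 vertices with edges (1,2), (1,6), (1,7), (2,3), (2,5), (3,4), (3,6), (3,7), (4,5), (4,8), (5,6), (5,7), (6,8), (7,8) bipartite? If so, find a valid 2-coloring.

Step 1: Attempt 2-coloring using BFS:
  Start at vertex 1, assign color 0
  Color vertex 2 with color 1 (neighbor of 1)
  Color vertex 6 with color 1 (neighbor of 1)
  Color vertex 7 with color 1 (neighbor of 1)
  Color vertex 3 with color 0 (neighbor of 2)
  Color vertex 5 with color 0 (neighbor of 2)
  Color vertex 8 with color 0 (neighbor of 6)
  Color vertex 4 with color 1 (neighbor of 3)

Step 2: 2-coloring succeeded. No conflicts found.
  Set A (color 0): {1, 3, 5, 8}
  Set B (color 1): {2, 4, 6, 7}

The graph is bipartite with partition {1, 3, 5, 8}, {2, 4, 6, 7}.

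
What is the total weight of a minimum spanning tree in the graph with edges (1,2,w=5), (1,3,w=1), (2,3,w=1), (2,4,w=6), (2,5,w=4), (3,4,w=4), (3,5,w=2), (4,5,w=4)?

Apply Kruskal's algorithm (sort edges by weight, add if no cycle):

Sorted edges by weight:
  (1,3) w=1
  (2,3) w=1
  (3,5) w=2
  (2,5) w=4
  (3,4) w=4
  (4,5) w=4
  (1,2) w=5
  (2,4) w=6

Add edge (1,3) w=1 -- no cycle. Running total: 1
Add edge (2,3) w=1 -- no cycle. Running total: 2
Add edge (3,5) w=2 -- no cycle. Running total: 4
Skip edge (2,5) w=4 -- would create cycle
Add edge (3,4) w=4 -- no cycle. Running total: 8

MST edges: (1,3,w=1), (2,3,w=1), (3,5,w=2), (3,4,w=4)
Total MST weight: 1 + 1 + 2 + 4 = 8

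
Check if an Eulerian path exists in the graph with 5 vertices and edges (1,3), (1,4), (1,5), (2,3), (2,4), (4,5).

Step 1: Find the degree of each vertex:
  deg(1) = 3
  deg(2) = 2
  deg(3) = 2
  deg(4) = 3
  deg(5) = 2

Step 2: Count vertices with odd degree:
  Odd-degree vertices: 1, 4 (2 total)

Step 3: Apply Euler's theorem:
  - Eulerian circuit exists iff graph is connected and all vertices have even degree
  - Eulerian path exists iff graph is connected and has 0 or 2 odd-degree vertices

Graph is connected with exactly 2 odd-degree vertices (1, 4).
Eulerian path exists (starting and ending at the odd-degree vertices), but no Eulerian circuit.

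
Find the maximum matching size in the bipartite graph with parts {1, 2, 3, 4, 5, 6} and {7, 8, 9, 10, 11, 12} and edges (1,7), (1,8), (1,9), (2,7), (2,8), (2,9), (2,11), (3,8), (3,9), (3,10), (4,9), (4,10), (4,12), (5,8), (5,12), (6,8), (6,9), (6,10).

Step 1: List the neighbors of each left vertex:
  1: 7, 8, 9
  2: 7, 8, 9, 11
  3: 8, 9, 10
  4: 9, 10, 12
  5: 8, 12
  6: 8, 9, 10

Step 2: Greedily match left vertices, then look for augmenting paths:
  Match 1 -- 7
  Match 2 -- 11
  Match 3 -- 9
  Match 4 -- 10
  Match 5 -- 12
  Match 6 -- 8
  No augmenting path remains.

Step 3: Verify this is maximum:
  Matching size 6 = min(|L|, |R|) = min(6, 6), which is an upper bound, so this matching is maximum.

Maximum matching: {(1,7), (2,11), (3,9), (4,10), (5,12), (6,8)}
Size: 6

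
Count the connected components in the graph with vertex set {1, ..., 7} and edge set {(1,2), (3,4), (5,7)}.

Step 1: Build adjacency list from edges:
  1: 2
  2: 1
  3: 4
  4: 3
  5: 7
  6: (none)
  7: 5

Step 2: Run BFS/DFS from vertex 1:
  Visited: {1, 2}
  Reached 2 of 7 vertices

Step 3: Only 2 of 7 vertices reached. Graph is disconnected.
Connected components: {1, 2}, {3, 4}, {5, 7}, {6}
Number of connected components: 4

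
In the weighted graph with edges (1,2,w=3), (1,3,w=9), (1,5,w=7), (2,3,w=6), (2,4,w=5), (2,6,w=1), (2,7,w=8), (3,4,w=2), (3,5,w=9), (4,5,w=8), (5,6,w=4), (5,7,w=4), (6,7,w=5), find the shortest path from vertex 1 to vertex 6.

Step 1: Build adjacency list with weights:
  1: 2(w=3), 3(w=9), 5(w=7)
  2: 1(w=3), 3(w=6), 4(w=5), 6(w=1), 7(w=8)
  3: 1(w=9), 2(w=6), 4(w=2), 5(w=9)
  4: 2(w=5), 3(w=2), 5(w=8)
  5: 1(w=7), 3(w=9), 4(w=8), 6(w=4), 7(w=4)
  6: 2(w=1), 5(w=4), 7(w=5)
  7: 2(w=8), 5(w=4), 6(w=5)

Step 2: Apply Dijkstra's algorithm from vertex 1:
  Visit vertex 1 (distance=0)
    Update dist[2] = 3
    Update dist[3] = 9
    Update dist[5] = 7
  Visit vertex 2 (distance=3)
    Update dist[4] = 8
    Update dist[6] = 4
    Update dist[7] = 11
  Visit vertex 6 (distance=4)
    Update dist[7] = 9

Step 3: Shortest path: 1 -> 2 -> 6
Total weight: 3 + 1 = 4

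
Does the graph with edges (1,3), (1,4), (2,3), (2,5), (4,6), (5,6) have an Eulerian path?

Step 1: Find the degree of each vertex:
  deg(1) = 2
  deg(2) = 2
  deg(3) = 2
  deg(4) = 2
  deg(5) = 2
  deg(6) = 2

Step 2: Count vertices with odd degree:
  All vertices have even degree (0 odd-degree vertices)

Step 3: Apply Euler's theorem:
  - Eulerian circuit exists iff graph is connected and all vertices have even degree
  - Eulerian path exists iff graph is connected and has 0 or 2 odd-degree vertices

Graph is connected with 0 odd-degree vertices.
Both Eulerian circuit and Eulerian path exist.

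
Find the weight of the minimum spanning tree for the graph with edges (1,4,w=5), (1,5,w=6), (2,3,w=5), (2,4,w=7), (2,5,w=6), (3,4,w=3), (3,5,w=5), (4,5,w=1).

Apply Kruskal's algorithm (sort edges by weight, add if no cycle):

Sorted edges by weight:
  (4,5) w=1
  (3,4) w=3
  (1,4) w=5
  (2,3) w=5
  (3,5) w=5
  (1,5) w=6
  (2,5) w=6
  (2,4) w=7

Add edge (4,5) w=1 -- no cycle. Running total: 1
Add edge (3,4) w=3 -- no cycle. Running total: 4
Add edge (1,4) w=5 -- no cycle. Running total: 9
Add edge (2,3) w=5 -- no cycle. Running total: 14

MST edges: (4,5,w=1), (3,4,w=3), (1,4,w=5), (2,3,w=5)
Total MST weight: 1 + 3 + 5 + 5 = 14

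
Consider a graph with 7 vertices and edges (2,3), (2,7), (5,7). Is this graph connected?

Step 1: Build adjacency list from edges:
  1: (none)
  2: 3, 7
  3: 2
  4: (none)
  5: 7
  6: (none)
  7: 2, 5

Step 2: Run BFS/DFS from vertex 1:
  Visited: {1}
  Reached 1 of 7 vertices

Step 3: Only 1 of 7 vertices reached. Graph is disconnected.
Connected components: {1}, {2, 3, 5, 7}, {4}, {6}
Answer: No, the graph is not connected (4 components).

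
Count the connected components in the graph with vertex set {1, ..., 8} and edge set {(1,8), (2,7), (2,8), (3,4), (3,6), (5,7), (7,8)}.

Step 1: Build adjacency list from edges:
  1: 8
  2: 7, 8
  3: 4, 6
  4: 3
  5: 7
  6: 3
  7: 2, 5, 8
  8: 1, 2, 7

Step 2: Run BFS/DFS from vertex 1:
  Visited: {1, 8, 2, 7, 5}
  Reached 5 of 8 vertices

Step 3: Only 5 of 8 vertices reached. Graph is disconnected.
Connected components: {1, 2, 5, 7, 8}, {3, 4, 6}
Number of connected components: 2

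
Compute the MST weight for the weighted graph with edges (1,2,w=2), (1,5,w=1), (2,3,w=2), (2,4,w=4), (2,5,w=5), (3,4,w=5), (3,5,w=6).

Apply Kruskal's algorithm (sort edges by weight, add if no cycle):

Sorted edges by weight:
  (1,5) w=1
  (1,2) w=2
  (2,3) w=2
  (2,4) w=4
  (2,5) w=5
  (3,4) w=5
  (3,5) w=6

Add edge (1,5) w=1 -- no cycle. Running total: 1
Add edge (1,2) w=2 -- no cycle. Running total: 3
Add edge (2,3) w=2 -- no cycle. Running total: 5
Add edge (2,4) w=4 -- no cycle. Running total: 9

MST edges: (1,5,w=1), (1,2,w=2), (2,3,w=2), (2,4,w=4)
Total MST weight: 1 + 2 + 2 + 4 = 9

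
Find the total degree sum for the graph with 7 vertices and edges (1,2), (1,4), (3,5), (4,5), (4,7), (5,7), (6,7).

Step 1: Count edges incident to each vertex:
  deg(1) = 2 (neighbors: 2, 4)
  deg(2) = 1 (neighbors: 1)
  deg(3) = 1 (neighbors: 5)
  deg(4) = 3 (neighbors: 1, 5, 7)
  deg(5) = 3 (neighbors: 3, 4, 7)
  deg(6) = 1 (neighbors: 7)
  deg(7) = 3 (neighbors: 4, 5, 6)

Step 2: Sum all degrees:
  2 + 1 + 1 + 3 + 3 + 1 + 3 = 14

Verification: sum of degrees = 2 * |E| = 2 * 7 = 14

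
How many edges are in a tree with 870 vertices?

A tree on n vertices always has exactly n - 1 edges.
For n = 870: edges = 870 - 1 = 869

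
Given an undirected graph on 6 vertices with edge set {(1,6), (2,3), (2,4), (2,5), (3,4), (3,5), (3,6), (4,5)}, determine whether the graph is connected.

Step 1: Build adjacency list from edges:
  1: 6
  2: 3, 4, 5
  3: 2, 4, 5, 6
  4: 2, 3, 5
  5: 2, 3, 4
  6: 1, 3

Step 2: Run BFS/DFS from vertex 1:
  Visited: {1, 6, 3, 2, 4, 5}
  Reached 6 of 6 vertices

Step 3: All 6 vertices reached from vertex 1, so the graph is connected.
Answer: Yes, the graph is connected.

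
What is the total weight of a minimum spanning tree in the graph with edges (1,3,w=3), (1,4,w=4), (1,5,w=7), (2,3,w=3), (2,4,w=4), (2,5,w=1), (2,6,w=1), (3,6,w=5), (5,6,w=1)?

Apply Kruskal's algorithm (sort edges by weight, add if no cycle):

Sorted edges by weight:
  (2,5) w=1
  (2,6) w=1
  (5,6) w=1
  (1,3) w=3
  (2,3) w=3
  (1,4) w=4
  (2,4) w=4
  (3,6) w=5
  (1,5) w=7

Add edge (2,5) w=1 -- no cycle. Running total: 1
Add edge (2,6) w=1 -- no cycle. Running total: 2
Skip edge (5,6) w=1 -- would create cycle
Add edge (1,3) w=3 -- no cycle. Running total: 5
Add edge (2,3) w=3 -- no cycle. Running total: 8
Add edge (1,4) w=4 -- no cycle. Running total: 12

MST edges: (2,5,w=1), (2,6,w=1), (1,3,w=3), (2,3,w=3), (1,4,w=4)
Total MST weight: 1 + 1 + 3 + 3 + 4 = 12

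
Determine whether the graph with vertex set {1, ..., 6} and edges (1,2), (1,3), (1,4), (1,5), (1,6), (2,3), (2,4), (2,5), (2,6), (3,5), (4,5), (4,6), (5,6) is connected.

Step 1: Build adjacency list from edges:
  1: 2, 3, 4, 5, 6
  2: 1, 3, 4, 5, 6
  3: 1, 2, 5
  4: 1, 2, 5, 6
  5: 1, 2, 3, 4, 6
  6: 1, 2, 4, 5

Step 2: Run BFS/DFS from vertex 1:
  Visited: {1, 2, 3, 4, 5, 6}
  Reached 6 of 6 vertices

Step 3: All 6 vertices reached from vertex 1, so the graph is connected.
Answer: Yes, the graph is connected.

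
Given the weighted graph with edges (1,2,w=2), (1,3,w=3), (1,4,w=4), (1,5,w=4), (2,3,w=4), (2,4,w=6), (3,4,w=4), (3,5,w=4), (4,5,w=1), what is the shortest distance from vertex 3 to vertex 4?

Step 1: Build adjacency list with weights:
  1: 2(w=2), 3(w=3), 4(w=4), 5(w=4)
  2: 1(w=2), 3(w=4), 4(w=6)
  3: 1(w=3), 2(w=4), 4(w=4), 5(w=4)
  4: 1(w=4), 2(w=6), 3(w=4), 5(w=1)
  5: 1(w=4), 3(w=4), 4(w=1)

Step 2: Apply Dijkstra's algorithm from vertex 3:
  Visit vertex 3 (distance=0)
    Update dist[1] = 3
    Update dist[2] = 4
    Update dist[4] = 4
    Update dist[5] = 4
  Visit vertex 1 (distance=3)
  Visit vertex 2 (distance=4)
  Visit vertex 4 (distance=4)

Step 3: Shortest path: 3 -> 4
Total weight: 4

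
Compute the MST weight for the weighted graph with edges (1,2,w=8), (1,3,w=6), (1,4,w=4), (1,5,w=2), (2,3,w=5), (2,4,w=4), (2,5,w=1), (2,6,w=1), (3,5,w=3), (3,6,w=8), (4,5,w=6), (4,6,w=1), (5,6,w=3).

Apply Kruskal's algorithm (sort edges by weight, add if no cycle):

Sorted edges by weight:
  (2,5) w=1
  (2,6) w=1
  (4,6) w=1
  (1,5) w=2
  (3,5) w=3
  (5,6) w=3
  (1,4) w=4
  (2,4) w=4
  (2,3) w=5
  (1,3) w=6
  (4,5) w=6
  (1,2) w=8
  (3,6) w=8

Add edge (2,5) w=1 -- no cycle. Running total: 1
Add edge (2,6) w=1 -- no cycle. Running total: 2
Add edge (4,6) w=1 -- no cycle. Running total: 3
Add edge (1,5) w=2 -- no cycle. Running total: 5
Add edge (3,5) w=3 -- no cycle. Running total: 8

MST edges: (2,5,w=1), (2,6,w=1), (4,6,w=1), (1,5,w=2), (3,5,w=3)
Total MST weight: 1 + 1 + 1 + 2 + 3 = 8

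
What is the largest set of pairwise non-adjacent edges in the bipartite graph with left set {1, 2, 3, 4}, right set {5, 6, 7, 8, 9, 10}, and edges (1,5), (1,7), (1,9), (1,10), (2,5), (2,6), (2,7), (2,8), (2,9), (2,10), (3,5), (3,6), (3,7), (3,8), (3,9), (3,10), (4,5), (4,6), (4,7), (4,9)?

Step 1: List the neighbors of each left vertex:
  1: 5, 7, 9, 10
  2: 5, 6, 7, 8, 9, 10
  3: 5, 6, 7, 8, 9, 10
  4: 5, 6, 7, 9

Step 2: Greedily match left vertices, then look for augmenting paths:
  Match 1 -- 5
  Match 2 -- 6
  Match 3 -- 7
  Match 4 -- 9
  No augmenting path remains.

Step 3: Verify this is maximum:
  Matching size 4 = min(|L|, |R|) = min(4, 6), which is an upper bound, so this matching is maximum.

Maximum matching: {(1,5), (2,6), (3,7), (4,9)}
Size: 4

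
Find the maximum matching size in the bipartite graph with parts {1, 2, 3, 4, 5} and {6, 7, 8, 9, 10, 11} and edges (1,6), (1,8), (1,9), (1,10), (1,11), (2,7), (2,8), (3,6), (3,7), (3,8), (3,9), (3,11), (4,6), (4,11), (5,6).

Step 1: List the neighbors of each left vertex:
  1: 6, 8, 9, 10, 11
  2: 7, 8
  3: 6, 7, 8, 9, 11
  4: 6, 11
  5: 6

Step 2: Greedily match left vertices, then look for augmenting paths:
  Match 1 -- 9
  Match 2 -- 7
  Match 3 -- 8
  Match 4 -- 11
  Match 5 -- 6
  No augmenting path remains.

Step 3: Verify this is maximum:
  Matching size 5 = min(|L|, |R|) = min(5, 6), which is an upper bound, so this matching is maximum.

Maximum matching: {(1,9), (2,7), (3,8), (4,11), (5,6)}
Size: 5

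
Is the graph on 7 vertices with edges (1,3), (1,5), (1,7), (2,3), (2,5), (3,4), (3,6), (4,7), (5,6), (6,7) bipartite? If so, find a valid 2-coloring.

Step 1: Attempt 2-coloring using BFS:
  Start at vertex 1, assign color 0
  Color vertex 3 with color 1 (neighbor of 1)
  Color vertex 5 with color 1 (neighbor of 1)
  Color vertex 7 with color 1 (neighbor of 1)
  Color vertex 2 with color 0 (neighbor of 3)
  Color vertex 4 with color 0 (neighbor of 3)
  Color vertex 6 with color 0 (neighbor of 3)

Step 2: 2-coloring succeeded. No conflicts found.
  Set A (color 0): {1, 2, 4, 6}
  Set B (color 1): {3, 5, 7}

The graph is bipartite with partition {1, 2, 4, 6}, {3, 5, 7}.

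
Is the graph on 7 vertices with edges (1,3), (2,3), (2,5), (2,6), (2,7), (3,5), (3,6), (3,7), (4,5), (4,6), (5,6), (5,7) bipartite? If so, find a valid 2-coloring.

Step 1: Attempt 2-coloring using BFS:
  Start at vertex 1, assign color 0
  Color vertex 3 with color 1 (neighbor of 1)
  Color vertex 2 with color 0 (neighbor of 3)
  Color vertex 5 with color 0 (neighbor of 3)
  Color vertex 6 with color 0 (neighbor of 3)
  Color vertex 7 with color 0 (neighbor of 3)

Step 2: Conflict found! Vertices 2 and 5 are adjacent but have the same color.
This means the graph contains an odd cycle.

The graph is NOT bipartite.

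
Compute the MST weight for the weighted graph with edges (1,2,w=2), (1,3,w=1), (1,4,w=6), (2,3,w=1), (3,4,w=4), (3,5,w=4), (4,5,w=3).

Apply Kruskal's algorithm (sort edges by weight, add if no cycle):

Sorted edges by weight:
  (1,3) w=1
  (2,3) w=1
  (1,2) w=2
  (4,5) w=3
  (3,4) w=4
  (3,5) w=4
  (1,4) w=6

Add edge (1,3) w=1 -- no cycle. Running total: 1
Add edge (2,3) w=1 -- no cycle. Running total: 2
Skip edge (1,2) w=2 -- would create cycle
Add edge (4,5) w=3 -- no cycle. Running total: 5
Add edge (3,4) w=4 -- no cycle. Running total: 9

MST edges: (1,3,w=1), (2,3,w=1), (4,5,w=3), (3,4,w=4)
Total MST weight: 1 + 1 + 3 + 4 = 9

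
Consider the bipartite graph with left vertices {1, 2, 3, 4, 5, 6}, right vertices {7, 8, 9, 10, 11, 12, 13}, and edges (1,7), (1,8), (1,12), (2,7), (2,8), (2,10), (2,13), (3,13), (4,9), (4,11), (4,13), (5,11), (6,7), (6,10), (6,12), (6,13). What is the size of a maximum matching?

Step 1: List the neighbors of each left vertex:
  1: 7, 8, 12
  2: 7, 8, 10, 13
  3: 13
  4: 9, 11, 13
  5: 11
  6: 7, 10, 12, 13

Step 2: Greedily match left vertices, then look for augmenting paths:
  Match 1 -- 7
  Match 2 -- 8
  Match 3 -- 13
  Match 4 -- 9
  Match 5 -- 11
  Match 6 -- 10
  No augmenting path remains.

Step 3: Verify this is maximum:
  Matching size 6 = min(|L|, |R|) = min(6, 7), which is an upper bound, so this matching is maximum.

Maximum matching: {(1,7), (2,8), (3,13), (4,9), (5,11), (6,10)}
Size: 6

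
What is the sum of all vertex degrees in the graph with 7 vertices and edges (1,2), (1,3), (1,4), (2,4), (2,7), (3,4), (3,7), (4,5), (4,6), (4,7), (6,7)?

Step 1: Count edges incident to each vertex:
  deg(1) = 3 (neighbors: 2, 3, 4)
  deg(2) = 3 (neighbors: 1, 4, 7)
  deg(3) = 3 (neighbors: 1, 4, 7)
  deg(4) = 6 (neighbors: 1, 2, 3, 5, 6, 7)
  deg(5) = 1 (neighbors: 4)
  deg(6) = 2 (neighbors: 4, 7)
  deg(7) = 4 (neighbors: 2, 3, 4, 6)

Step 2: Sum all degrees:
  3 + 3 + 3 + 6 + 1 + 2 + 4 = 22

Verification: sum of degrees = 2 * |E| = 2 * 11 = 22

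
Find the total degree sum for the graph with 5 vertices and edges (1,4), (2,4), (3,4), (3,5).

Step 1: Count edges incident to each vertex:
  deg(1) = 1 (neighbors: 4)
  deg(2) = 1 (neighbors: 4)
  deg(3) = 2 (neighbors: 4, 5)
  deg(4) = 3 (neighbors: 1, 2, 3)
  deg(5) = 1 (neighbors: 3)

Step 2: Sum all degrees:
  1 + 1 + 2 + 3 + 1 = 8

Verification: sum of degrees = 2 * |E| = 2 * 4 = 8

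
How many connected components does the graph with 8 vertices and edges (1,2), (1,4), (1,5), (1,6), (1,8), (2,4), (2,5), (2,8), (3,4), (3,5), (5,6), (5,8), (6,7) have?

Step 1: Build adjacency list from edges:
  1: 2, 4, 5, 6, 8
  2: 1, 4, 5, 8
  3: 4, 5
  4: 1, 2, 3
  5: 1, 2, 3, 6, 8
  6: 1, 5, 7
  7: 6
  8: 1, 2, 5

Step 2: Run BFS/DFS from vertex 1:
  Visited: {1, 2, 4, 5, 6, 8, 3, 7}
  Reached 8 of 8 vertices

Step 3: All 8 vertices reached from vertex 1, so the graph is connected.
Number of connected components: 1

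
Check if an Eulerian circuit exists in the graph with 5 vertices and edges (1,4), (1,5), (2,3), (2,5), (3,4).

Step 1: Find the degree of each vertex:
  deg(1) = 2
  deg(2) = 2
  deg(3) = 2
  deg(4) = 2
  deg(5) = 2

Step 2: Count vertices with odd degree:
  All vertices have even degree (0 odd-degree vertices)

Step 3: Apply Euler's theorem:
  - Eulerian circuit exists iff graph is connected and all vertices have even degree
  - Eulerian path exists iff graph is connected and has 0 or 2 odd-degree vertices

Graph is connected with 0 odd-degree vertices.
Both Eulerian circuit and Eulerian path exist.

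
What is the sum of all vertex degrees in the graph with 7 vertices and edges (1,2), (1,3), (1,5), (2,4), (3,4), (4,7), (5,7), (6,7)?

Step 1: Count edges incident to each vertex:
  deg(1) = 3 (neighbors: 2, 3, 5)
  deg(2) = 2 (neighbors: 1, 4)
  deg(3) = 2 (neighbors: 1, 4)
  deg(4) = 3 (neighbors: 2, 3, 7)
  deg(5) = 2 (neighbors: 1, 7)
  deg(6) = 1 (neighbors: 7)
  deg(7) = 3 (neighbors: 4, 5, 6)

Step 2: Sum all degrees:
  3 + 2 + 2 + 3 + 2 + 1 + 3 = 16

Verification: sum of degrees = 2 * |E| = 2 * 8 = 16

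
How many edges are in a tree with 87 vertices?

A tree on n vertices always has exactly n - 1 edges.
For n = 87: edges = 87 - 1 = 86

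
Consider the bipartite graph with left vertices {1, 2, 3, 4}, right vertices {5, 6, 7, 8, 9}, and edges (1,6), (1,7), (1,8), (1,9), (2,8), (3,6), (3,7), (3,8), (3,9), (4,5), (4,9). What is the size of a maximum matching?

Step 1: List the neighbors of each left vertex:
  1: 6, 7, 8, 9
  2: 8
  3: 6, 7, 8, 9
  4: 5, 9

Step 2: Greedily match left vertices, then look for augmenting paths:
  Match 1 -- 6
  Match 2 -- 8
  Match 3 -- 7
  Match 4 -- 5
  No augmenting path remains.

Step 3: Verify this is maximum:
  Matching size 4 = min(|L|, |R|) = min(4, 5), which is an upper bound, so this matching is maximum.

Maximum matching: {(1,6), (2,8), (3,7), (4,5)}
Size: 4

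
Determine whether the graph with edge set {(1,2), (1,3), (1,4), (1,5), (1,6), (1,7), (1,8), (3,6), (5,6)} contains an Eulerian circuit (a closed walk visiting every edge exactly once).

Step 1: Find the degree of each vertex:
  deg(1) = 7
  deg(2) = 1
  deg(3) = 2
  deg(4) = 1
  deg(5) = 2
  deg(6) = 3
  deg(7) = 1
  deg(8) = 1

Step 2: Count vertices with odd degree:
  Odd-degree vertices: 1, 2, 4, 6, 7, 8 (6 total)

Step 3: Apply Euler's theorem:
  - Eulerian circuit exists iff graph is connected and all vertices have even degree
  - Eulerian path exists iff graph is connected and has 0 or 2 odd-degree vertices

Graph has 6 odd-degree vertices (need 0 or 2).
Neither Eulerian path nor Eulerian circuit exists.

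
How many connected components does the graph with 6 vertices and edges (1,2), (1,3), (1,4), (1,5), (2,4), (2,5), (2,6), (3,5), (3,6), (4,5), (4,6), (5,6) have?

Step 1: Build adjacency list from edges:
  1: 2, 3, 4, 5
  2: 1, 4, 5, 6
  3: 1, 5, 6
  4: 1, 2, 5, 6
  5: 1, 2, 3, 4, 6
  6: 2, 3, 4, 5

Step 2: Run BFS/DFS from vertex 1:
  Visited: {1, 2, 3, 4, 5, 6}
  Reached 6 of 6 vertices

Step 3: All 6 vertices reached from vertex 1, so the graph is connected.
Number of connected components: 1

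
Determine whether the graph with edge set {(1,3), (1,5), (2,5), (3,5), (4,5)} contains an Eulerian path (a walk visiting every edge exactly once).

Step 1: Find the degree of each vertex:
  deg(1) = 2
  deg(2) = 1
  deg(3) = 2
  deg(4) = 1
  deg(5) = 4

Step 2: Count vertices with odd degree:
  Odd-degree vertices: 2, 4 (2 total)

Step 3: Apply Euler's theorem:
  - Eulerian circuit exists iff graph is connected and all vertices have even degree
  - Eulerian path exists iff graph is connected and has 0 or 2 odd-degree vertices

Graph is connected with exactly 2 odd-degree vertices (2, 4).
Eulerian path exists (starting and ending at the odd-degree vertices), but no Eulerian circuit.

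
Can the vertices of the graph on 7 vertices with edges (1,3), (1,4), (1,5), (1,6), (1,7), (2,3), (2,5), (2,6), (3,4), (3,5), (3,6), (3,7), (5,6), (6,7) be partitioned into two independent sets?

Step 1: Attempt 2-coloring using BFS:
  Start at vertex 1, assign color 0
  Color vertex 3 with color 1 (neighbor of 1)
  Color vertex 4 with color 1 (neighbor of 1)
  Color vertex 5 with color 1 (neighbor of 1)
  Color vertex 6 with color 1 (neighbor of 1)
  Color vertex 7 with color 1 (neighbor of 1)
  Color vertex 2 with color 0 (neighbor of 3)

Step 2: Conflict found! Vertices 3 and 4 are adjacent but have the same color.
This means the graph contains an odd cycle.

The graph is NOT bipartite.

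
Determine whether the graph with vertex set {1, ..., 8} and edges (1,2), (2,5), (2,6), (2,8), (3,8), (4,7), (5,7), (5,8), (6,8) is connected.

Step 1: Build adjacency list from edges:
  1: 2
  2: 1, 5, 6, 8
  3: 8
  4: 7
  5: 2, 7, 8
  6: 2, 8
  7: 4, 5
  8: 2, 3, 5, 6

Step 2: Run BFS/DFS from vertex 1:
  Visited: {1, 2, 5, 6, 8, 7, 3, 4}
  Reached 8 of 8 vertices

Step 3: All 8 vertices reached from vertex 1, so the graph is connected.
Answer: Yes, the graph is connected.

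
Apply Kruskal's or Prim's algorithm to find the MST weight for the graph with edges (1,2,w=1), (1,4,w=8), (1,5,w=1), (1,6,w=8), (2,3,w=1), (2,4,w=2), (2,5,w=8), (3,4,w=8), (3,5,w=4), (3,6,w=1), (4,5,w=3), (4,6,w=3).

Apply Kruskal's algorithm (sort edges by weight, add if no cycle):

Sorted edges by weight:
  (1,5) w=1
  (1,2) w=1
  (2,3) w=1
  (3,6) w=1
  (2,4) w=2
  (4,5) w=3
  (4,6) w=3
  (3,5) w=4
  (1,4) w=8
  (1,6) w=8
  (2,5) w=8
  (3,4) w=8

Add edge (1,5) w=1 -- no cycle. Running total: 1
Add edge (1,2) w=1 -- no cycle. Running total: 2
Add edge (2,3) w=1 -- no cycle. Running total: 3
Add edge (3,6) w=1 -- no cycle. Running total: 4
Add edge (2,4) w=2 -- no cycle. Running total: 6

MST edges: (1,5,w=1), (1,2,w=1), (2,3,w=1), (3,6,w=1), (2,4,w=2)
Total MST weight: 1 + 1 + 1 + 1 + 2 = 6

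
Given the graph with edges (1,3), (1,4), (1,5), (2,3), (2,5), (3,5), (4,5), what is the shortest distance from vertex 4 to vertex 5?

Step 1: Build adjacency list:
  1: 3, 4, 5
  2: 3, 5
  3: 1, 2, 5
  4: 1, 5
  5: 1, 2, 3, 4

Step 2: BFS from vertex 4 to find shortest path to 5:
  vertex 1 reached at distance 1
  vertex 5 reached at distance 1

Step 3: Shortest path: 4 -> 5
Path length: 1 edge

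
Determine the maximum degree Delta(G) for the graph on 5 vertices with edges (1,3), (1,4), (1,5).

Step 1: Count edges incident to each vertex:
  deg(1) = 3 (neighbors: 3, 4, 5)
  deg(2) = 0 (neighbors: none)
  deg(3) = 1 (neighbors: 1)
  deg(4) = 1 (neighbors: 1)
  deg(5) = 1 (neighbors: 1)

Step 2: Find maximum:
  max(3, 0, 1, 1, 1) = 3 (vertex 1)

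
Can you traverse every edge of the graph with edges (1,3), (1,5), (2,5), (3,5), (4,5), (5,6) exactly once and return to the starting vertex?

Step 1: Find the degree of each vertex:
  deg(1) = 2
  deg(2) = 1
  deg(3) = 2
  deg(4) = 1
  deg(5) = 5
  deg(6) = 1

Step 2: Count vertices with odd degree:
  Odd-degree vertices: 2, 4, 5, 6 (4 total)

Step 3: Apply Euler's theorem:
  - Eulerian circuit exists iff graph is connected and all vertices have even degree
  - Eulerian path exists iff graph is connected and has 0 or 2 odd-degree vertices

Graph has 4 odd-degree vertices (need 0 or 2).
Neither Eulerian path nor Eulerian circuit exists.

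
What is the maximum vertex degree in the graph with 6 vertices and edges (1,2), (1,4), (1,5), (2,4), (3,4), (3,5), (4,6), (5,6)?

Step 1: Count edges incident to each vertex:
  deg(1) = 3 (neighbors: 2, 4, 5)
  deg(2) = 2 (neighbors: 1, 4)
  deg(3) = 2 (neighbors: 4, 5)
  deg(4) = 4 (neighbors: 1, 2, 3, 6)
  deg(5) = 3 (neighbors: 1, 3, 6)
  deg(6) = 2 (neighbors: 4, 5)

Step 2: Find maximum:
  max(3, 2, 2, 4, 3, 2) = 4 (vertex 4)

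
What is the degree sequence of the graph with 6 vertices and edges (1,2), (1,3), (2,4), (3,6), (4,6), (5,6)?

Step 1: Count edges incident to each vertex:
  deg(1) = 2 (neighbors: 2, 3)
  deg(2) = 2 (neighbors: 1, 4)
  deg(3) = 2 (neighbors: 1, 6)
  deg(4) = 2 (neighbors: 2, 6)
  deg(5) = 1 (neighbors: 6)
  deg(6) = 3 (neighbors: 3, 4, 5)

Step 2: Sort degrees in non-increasing order:
  Degrees: [2, 2, 2, 2, 1, 3] -> sorted: [3, 2, 2, 2, 2, 1]

Degree sequence: [3, 2, 2, 2, 2, 1]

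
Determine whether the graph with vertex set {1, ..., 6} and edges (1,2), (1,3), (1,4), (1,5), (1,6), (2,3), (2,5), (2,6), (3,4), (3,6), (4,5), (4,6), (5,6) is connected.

Step 1: Build adjacency list from edges:
  1: 2, 3, 4, 5, 6
  2: 1, 3, 5, 6
  3: 1, 2, 4, 6
  4: 1, 3, 5, 6
  5: 1, 2, 4, 6
  6: 1, 2, 3, 4, 5

Step 2: Run BFS/DFS from vertex 1:
  Visited: {1, 2, 3, 4, 5, 6}
  Reached 6 of 6 vertices

Step 3: All 6 vertices reached from vertex 1, so the graph is connected.
Answer: Yes, the graph is connected.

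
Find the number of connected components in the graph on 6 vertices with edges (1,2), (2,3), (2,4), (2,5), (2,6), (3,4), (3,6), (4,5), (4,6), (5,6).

Step 1: Build adjacency list from edges:
  1: 2
  2: 1, 3, 4, 5, 6
  3: 2, 4, 6
  4: 2, 3, 5, 6
  5: 2, 4, 6
  6: 2, 3, 4, 5

Step 2: Run BFS/DFS from vertex 1:
  Visited: {1, 2, 3, 4, 5, 6}
  Reached 6 of 6 vertices

Step 3: All 6 vertices reached from vertex 1, so the graph is connected.
Number of connected components: 1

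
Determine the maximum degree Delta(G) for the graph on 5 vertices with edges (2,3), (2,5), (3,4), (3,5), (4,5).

Step 1: Count edges incident to each vertex:
  deg(1) = 0 (neighbors: none)
  deg(2) = 2 (neighbors: 3, 5)
  deg(3) = 3 (neighbors: 2, 4, 5)
  deg(4) = 2 (neighbors: 3, 5)
  deg(5) = 3 (neighbors: 2, 3, 4)

Step 2: Find maximum:
  max(0, 2, 3, 2, 3) = 3 (vertex 3)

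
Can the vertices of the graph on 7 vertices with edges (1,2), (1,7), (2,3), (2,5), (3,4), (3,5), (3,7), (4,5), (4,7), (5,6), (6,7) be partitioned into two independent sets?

Step 1: Attempt 2-coloring using BFS:
  Start at vertex 1, assign color 0
  Color vertex 2 with color 1 (neighbor of 1)
  Color vertex 7 with color 1 (neighbor of 1)
  Color vertex 3 with color 0 (neighbor of 2)
  Color vertex 5 with color 0 (neighbor of 2)
  Color vertex 4 with color 0 (neighbor of 7)
  Color vertex 6 with color 0 (neighbor of 7)

Step 2: Conflict found! Vertices 3 and 4 are adjacent but have the same color.
This means the graph contains an odd cycle.

The graph is NOT bipartite.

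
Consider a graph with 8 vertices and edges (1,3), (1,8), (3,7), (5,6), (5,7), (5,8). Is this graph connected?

Step 1: Build adjacency list from edges:
  1: 3, 8
  2: (none)
  3: 1, 7
  4: (none)
  5: 6, 7, 8
  6: 5
  7: 3, 5
  8: 1, 5

Step 2: Run BFS/DFS from vertex 1:
  Visited: {1, 3, 8, 7, 5, 6}
  Reached 6 of 8 vertices

Step 3: Only 6 of 8 vertices reached. Graph is disconnected.
Connected components: {1, 3, 5, 6, 7, 8}, {2}, {4}
Answer: No, the graph is not connected (3 components).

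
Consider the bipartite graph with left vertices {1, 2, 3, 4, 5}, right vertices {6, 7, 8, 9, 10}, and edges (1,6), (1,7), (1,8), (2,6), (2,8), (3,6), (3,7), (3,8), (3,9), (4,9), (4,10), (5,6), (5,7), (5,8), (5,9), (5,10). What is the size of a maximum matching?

Step 1: List the neighbors of each left vertex:
  1: 6, 7, 8
  2: 6, 8
  3: 6, 7, 8, 9
  4: 9, 10
  5: 6, 7, 8, 9, 10

Step 2: Greedily match left vertices, then look for augmenting paths:
  Match 1 -- 6
  Match 2 -- 8
  Match 3 -- 7
  Match 4 -- 9
  Match 5 -- 10
  No augmenting path remains.

Step 3: Verify this is maximum:
  Matching size 5 = min(|L|, |R|) = min(5, 5), which is an upper bound, so this matching is maximum.

Maximum matching: {(1,6), (2,8), (3,7), (4,9), (5,10)}
Size: 5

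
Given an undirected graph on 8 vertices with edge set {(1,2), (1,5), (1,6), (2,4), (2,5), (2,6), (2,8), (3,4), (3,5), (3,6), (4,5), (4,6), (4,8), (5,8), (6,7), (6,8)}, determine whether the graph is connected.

Step 1: Build adjacency list from edges:
  1: 2, 5, 6
  2: 1, 4, 5, 6, 8
  3: 4, 5, 6
  4: 2, 3, 5, 6, 8
  5: 1, 2, 3, 4, 8
  6: 1, 2, 3, 4, 7, 8
  7: 6
  8: 2, 4, 5, 6

Step 2: Run BFS/DFS from vertex 1:
  Visited: {1, 2, 5, 6, 4, 8, 3, 7}
  Reached 8 of 8 vertices

Step 3: All 8 vertices reached from vertex 1, so the graph is connected.
Answer: Yes, the graph is connected.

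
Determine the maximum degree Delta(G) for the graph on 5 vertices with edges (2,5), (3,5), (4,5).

Step 1: Count edges incident to each vertex:
  deg(1) = 0 (neighbors: none)
  deg(2) = 1 (neighbors: 5)
  deg(3) = 1 (neighbors: 5)
  deg(4) = 1 (neighbors: 5)
  deg(5) = 3 (neighbors: 2, 3, 4)

Step 2: Find maximum:
  max(0, 1, 1, 1, 3) = 3 (vertex 5)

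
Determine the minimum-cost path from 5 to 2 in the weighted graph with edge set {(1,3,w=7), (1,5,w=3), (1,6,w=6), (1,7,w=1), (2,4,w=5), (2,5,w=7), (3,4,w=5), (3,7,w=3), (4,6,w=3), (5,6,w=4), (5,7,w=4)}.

Step 1: Build adjacency list with weights:
  1: 3(w=7), 5(w=3), 6(w=6), 7(w=1)
  2: 4(w=5), 5(w=7)
  3: 1(w=7), 4(w=5), 7(w=3)
  4: 2(w=5), 3(w=5), 6(w=3)
  5: 1(w=3), 2(w=7), 6(w=4), 7(w=4)
  6: 1(w=6), 4(w=3), 5(w=4)
  7: 1(w=1), 3(w=3), 5(w=4)

Step 2: Apply Dijkstra's algorithm from vertex 5:
  Visit vertex 5 (distance=0)
    Update dist[1] = 3
    Update dist[2] = 7
    Update dist[6] = 4
    Update dist[7] = 4
  Visit vertex 1 (distance=3)
    Update dist[3] = 10
  Visit vertex 6 (distance=4)
    Update dist[4] = 7
  Visit vertex 7 (distance=4)
    Update dist[3] = 7
  Visit vertex 2 (distance=7)

Step 3: Shortest path: 5 -> 2
Total weight: 7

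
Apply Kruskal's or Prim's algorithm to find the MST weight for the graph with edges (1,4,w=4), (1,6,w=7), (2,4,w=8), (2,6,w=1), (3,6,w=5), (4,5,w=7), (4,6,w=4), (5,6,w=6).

Apply Kruskal's algorithm (sort edges by weight, add if no cycle):

Sorted edges by weight:
  (2,6) w=1
  (1,4) w=4
  (4,6) w=4
  (3,6) w=5
  (5,6) w=6
  (1,6) w=7
  (4,5) w=7
  (2,4) w=8

Add edge (2,6) w=1 -- no cycle. Running total: 1
Add edge (1,4) w=4 -- no cycle. Running total: 5
Add edge (4,6) w=4 -- no cycle. Running total: 9
Add edge (3,6) w=5 -- no cycle. Running total: 14
Add edge (5,6) w=6 -- no cycle. Running total: 20

MST edges: (2,6,w=1), (1,4,w=4), (4,6,w=4), (3,6,w=5), (5,6,w=6)
Total MST weight: 1 + 4 + 4 + 5 + 6 = 20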